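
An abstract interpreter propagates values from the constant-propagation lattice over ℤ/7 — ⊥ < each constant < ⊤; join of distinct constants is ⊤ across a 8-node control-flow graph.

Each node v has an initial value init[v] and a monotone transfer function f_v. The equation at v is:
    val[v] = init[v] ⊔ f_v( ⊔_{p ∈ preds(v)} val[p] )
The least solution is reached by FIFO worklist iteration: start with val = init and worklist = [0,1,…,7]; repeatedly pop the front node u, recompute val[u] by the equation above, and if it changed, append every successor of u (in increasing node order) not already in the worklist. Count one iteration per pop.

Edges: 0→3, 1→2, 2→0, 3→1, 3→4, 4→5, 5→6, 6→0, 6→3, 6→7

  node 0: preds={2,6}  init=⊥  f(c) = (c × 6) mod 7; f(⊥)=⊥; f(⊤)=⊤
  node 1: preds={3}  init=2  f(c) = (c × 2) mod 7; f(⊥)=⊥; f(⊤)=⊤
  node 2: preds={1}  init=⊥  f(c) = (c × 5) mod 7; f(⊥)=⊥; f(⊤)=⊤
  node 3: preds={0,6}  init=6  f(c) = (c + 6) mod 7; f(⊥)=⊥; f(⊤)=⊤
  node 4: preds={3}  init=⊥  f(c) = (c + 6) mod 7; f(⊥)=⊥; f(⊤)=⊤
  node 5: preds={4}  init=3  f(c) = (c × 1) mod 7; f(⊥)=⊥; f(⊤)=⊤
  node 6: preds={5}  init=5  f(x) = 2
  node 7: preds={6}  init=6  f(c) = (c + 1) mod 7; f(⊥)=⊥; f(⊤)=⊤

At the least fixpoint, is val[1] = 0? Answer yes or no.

no

Worklist (11 pops):
  #1 pop 0: in=5 → 2 (was ⊥); enqueue []
  #2 pop 1: in=6 → ⊤ (was 2); enqueue []
  #3 pop 2: in=⊤ → ⊤ (was ⊥); enqueue [0]
  #4 pop 3: in=⊤ → ⊤ (was 6); enqueue [1]
  #5 pop 4: in=⊤ → ⊤ (was ⊥); enqueue []
  #6 pop 5: in=⊤ → ⊤ (was 3); enqueue []
  #7 pop 6: in=⊤ → ⊤ (was 5); enqueue [3]
  #8 pop 7: in=⊤ → ⊤ (was 6); enqueue []
  #9 pop 0: in=⊤ → ⊤ (was 2); enqueue []
  #10 pop 1: in=⊤ → ⊤ (no change)
  #11 pop 3: in=⊤ → ⊤ (no change)

Fixpoint:
  val[0] = ⊤
  val[1] = ⊤
  val[2] = ⊤
  val[3] = ⊤
  val[4] = ⊤
  val[5] = ⊤
  val[6] = ⊤
  val[7] = ⊤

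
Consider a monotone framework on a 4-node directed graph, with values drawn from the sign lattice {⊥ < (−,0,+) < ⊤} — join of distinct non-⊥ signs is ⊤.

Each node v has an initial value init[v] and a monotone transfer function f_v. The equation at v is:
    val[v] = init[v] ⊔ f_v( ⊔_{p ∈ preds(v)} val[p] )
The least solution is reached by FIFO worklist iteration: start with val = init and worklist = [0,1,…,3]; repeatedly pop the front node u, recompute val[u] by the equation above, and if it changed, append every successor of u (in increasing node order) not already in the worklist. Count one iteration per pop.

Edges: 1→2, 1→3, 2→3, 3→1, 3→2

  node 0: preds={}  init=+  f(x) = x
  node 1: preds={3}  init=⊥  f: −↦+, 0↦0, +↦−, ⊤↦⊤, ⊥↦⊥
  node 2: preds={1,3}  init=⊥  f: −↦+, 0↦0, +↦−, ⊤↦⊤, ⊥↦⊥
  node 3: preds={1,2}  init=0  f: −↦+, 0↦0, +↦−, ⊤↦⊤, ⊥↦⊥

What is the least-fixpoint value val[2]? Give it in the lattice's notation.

0

Trace (4 dequeues):
  [1] u=0 | in ⊥ | out + | ==
  [2] u=1 | in 0 | out 0 | prev ⊥ | push {}
  [3] u=2 | in 0 | out 0 | prev ⊥ | push {}
  [4] u=3 | in 0 | out 0 | ==

Converged values:
  [0] +
  [1] 0
  [2] 0
  [3] 0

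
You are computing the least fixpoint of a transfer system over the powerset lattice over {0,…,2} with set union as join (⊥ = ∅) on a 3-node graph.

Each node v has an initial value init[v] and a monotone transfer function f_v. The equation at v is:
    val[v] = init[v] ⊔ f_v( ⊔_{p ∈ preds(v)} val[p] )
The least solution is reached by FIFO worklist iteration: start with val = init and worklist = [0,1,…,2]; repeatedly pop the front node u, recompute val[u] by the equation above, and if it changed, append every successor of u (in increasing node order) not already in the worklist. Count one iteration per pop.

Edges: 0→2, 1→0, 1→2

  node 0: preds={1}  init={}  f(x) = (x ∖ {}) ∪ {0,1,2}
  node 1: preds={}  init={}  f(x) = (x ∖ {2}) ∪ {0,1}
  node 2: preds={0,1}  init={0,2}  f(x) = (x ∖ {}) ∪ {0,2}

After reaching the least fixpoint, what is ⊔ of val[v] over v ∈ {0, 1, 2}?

{0,1,2}

Worklist (4 pops):
  #1 pop 0: in={} → {0,1,2} (was {}); enqueue []
  #2 pop 1: in={} → {0,1} (was {}); enqueue [0]
  #3 pop 2: in={0,1,2} → {0,1,2} (was {0,2}); enqueue []
  #4 pop 0: in={0,1} → {0,1,2} (no change)

Fixpoint:
  val[0] = {0,1,2}
  val[1] = {0,1}
  val[2] = {0,1,2}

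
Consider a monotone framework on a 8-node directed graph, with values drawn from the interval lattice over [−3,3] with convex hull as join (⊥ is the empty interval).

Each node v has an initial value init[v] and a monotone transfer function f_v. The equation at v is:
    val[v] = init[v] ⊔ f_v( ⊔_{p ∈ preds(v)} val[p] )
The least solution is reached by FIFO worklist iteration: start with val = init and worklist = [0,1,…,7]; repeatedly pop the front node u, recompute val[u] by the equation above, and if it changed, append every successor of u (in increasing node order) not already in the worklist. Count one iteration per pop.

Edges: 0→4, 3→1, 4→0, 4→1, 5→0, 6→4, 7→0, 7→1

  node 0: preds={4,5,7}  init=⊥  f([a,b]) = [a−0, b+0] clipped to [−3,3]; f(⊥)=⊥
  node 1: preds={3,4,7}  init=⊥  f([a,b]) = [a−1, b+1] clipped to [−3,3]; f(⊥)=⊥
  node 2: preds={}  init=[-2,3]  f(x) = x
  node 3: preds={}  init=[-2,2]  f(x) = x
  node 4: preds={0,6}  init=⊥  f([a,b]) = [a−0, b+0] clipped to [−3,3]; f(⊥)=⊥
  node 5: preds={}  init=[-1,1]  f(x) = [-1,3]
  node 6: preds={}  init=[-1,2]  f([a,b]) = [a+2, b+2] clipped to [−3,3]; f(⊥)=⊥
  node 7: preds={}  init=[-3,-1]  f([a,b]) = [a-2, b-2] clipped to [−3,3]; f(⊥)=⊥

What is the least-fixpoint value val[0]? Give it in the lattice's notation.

Worklist (13 pops):
  #1 pop 0: in=[-3,1] → [-3,1] (was ⊥); enqueue []
  #2 pop 1: in=[-3,2] → [-3,3] (was ⊥); enqueue []
  #3 pop 2: in=⊥ → [-2,3] (no change)
  #4 pop 3: in=⊥ → [-2,2] (no change)
  #5 pop 4: in=[-3,2] → [-3,2] (was ⊥); enqueue [0,1]
  #6 pop 5: in=⊥ → [-1,3] (was [-1,1]); enqueue []
  #7 pop 6: in=⊥ → [-1,2] (no change)
  #8 pop 7: in=⊥ → [-3,-1] (no change)
  #9 pop 0: in=[-3,3] → [-3,3] (was [-3,1]); enqueue [4]
  #10 pop 1: in=[-3,2] → [-3,3] (no change)
  #11 pop 4: in=[-3,3] → [-3,3] (was [-3,2]); enqueue [0,1]
  #12 pop 0: in=[-3,3] → [-3,3] (no change)
  #13 pop 1: in=[-3,3] → [-3,3] (no change)

Fixpoint:
  val[0] = [-3,3]
  val[1] = [-3,3]
  val[2] = [-2,3]
  val[3] = [-2,2]
  val[4] = [-3,3]
  val[5] = [-1,3]
  val[6] = [-1,2]
  val[7] = [-3,-1]

[-3,3]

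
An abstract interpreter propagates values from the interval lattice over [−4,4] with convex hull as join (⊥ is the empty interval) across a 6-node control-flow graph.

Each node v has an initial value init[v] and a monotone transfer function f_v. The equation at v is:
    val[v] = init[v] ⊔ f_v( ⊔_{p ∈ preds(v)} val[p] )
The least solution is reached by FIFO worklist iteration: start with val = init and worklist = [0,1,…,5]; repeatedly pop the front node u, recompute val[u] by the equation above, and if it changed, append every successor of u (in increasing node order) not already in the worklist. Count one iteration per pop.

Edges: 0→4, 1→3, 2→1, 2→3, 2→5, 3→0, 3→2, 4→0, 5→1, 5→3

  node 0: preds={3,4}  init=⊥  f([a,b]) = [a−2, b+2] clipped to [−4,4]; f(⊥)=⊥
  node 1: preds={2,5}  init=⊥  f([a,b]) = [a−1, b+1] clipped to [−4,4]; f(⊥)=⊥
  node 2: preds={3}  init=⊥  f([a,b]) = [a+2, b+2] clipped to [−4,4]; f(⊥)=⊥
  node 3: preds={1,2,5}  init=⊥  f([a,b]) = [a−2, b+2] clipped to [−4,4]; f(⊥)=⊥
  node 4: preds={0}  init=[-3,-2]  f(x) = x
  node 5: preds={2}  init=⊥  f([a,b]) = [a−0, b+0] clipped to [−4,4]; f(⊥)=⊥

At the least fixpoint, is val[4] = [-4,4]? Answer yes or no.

yes

Trace (11 dequeues):
  [1] u=0 | in [-3,-2] | out [-4,0] | prev ⊥ | push {}
  [2] u=1 | in ⊥ | out ⊥ | ==
  [3] u=2 | in ⊥ | out ⊥ | ==
  [4] u=3 | in ⊥ | out ⊥ | ==
  [5] u=4 | in [-4,0] | out [-4,0] | prev [-3,-2] | push {0}
  [6] u=5 | in ⊥ | out ⊥ | ==
  [7] u=0 | in [-4,0] | out [-4,2] | prev [-4,0] | push {4}
  [8] u=4 | in [-4,2] | out [-4,2] | prev [-4,0] | push {0}
  [9] u=0 | in [-4,2] | out [-4,4] | prev [-4,2] | push {4}
  [10] u=4 | in [-4,4] | out [-4,4] | prev [-4,2] | push {0}
  [11] u=0 | in [-4,4] | out [-4,4] | ==

Converged values:
  [0] [-4,4]
  [1] ⊥
  [2] ⊥
  [3] ⊥
  [4] [-4,4]
  [5] ⊥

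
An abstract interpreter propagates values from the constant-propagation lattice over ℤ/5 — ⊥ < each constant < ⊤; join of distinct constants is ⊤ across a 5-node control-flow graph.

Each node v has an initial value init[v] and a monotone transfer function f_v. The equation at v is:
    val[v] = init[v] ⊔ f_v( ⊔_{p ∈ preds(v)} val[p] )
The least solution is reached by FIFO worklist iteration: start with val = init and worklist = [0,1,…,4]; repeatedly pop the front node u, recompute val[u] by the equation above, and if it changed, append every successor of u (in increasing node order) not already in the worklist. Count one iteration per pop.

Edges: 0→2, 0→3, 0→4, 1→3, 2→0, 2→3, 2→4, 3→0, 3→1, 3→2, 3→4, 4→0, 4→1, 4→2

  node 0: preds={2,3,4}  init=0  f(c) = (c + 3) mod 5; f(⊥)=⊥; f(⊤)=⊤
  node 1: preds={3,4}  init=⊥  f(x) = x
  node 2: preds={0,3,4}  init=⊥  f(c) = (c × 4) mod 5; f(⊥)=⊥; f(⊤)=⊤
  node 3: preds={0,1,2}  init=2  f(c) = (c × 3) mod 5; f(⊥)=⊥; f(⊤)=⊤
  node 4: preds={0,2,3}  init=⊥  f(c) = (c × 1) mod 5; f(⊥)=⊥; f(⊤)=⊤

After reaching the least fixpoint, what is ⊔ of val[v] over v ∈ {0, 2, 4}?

Iteration log — 10 steps:
  step 1. node 0  ⊔preds=2  new=0  stable
  step 2. node 1  ⊔preds=2  new=2  old=⊥  +wl: 
  step 3. node 2  ⊔preds=⊤  new=⊤  old=⊥  +wl: 0
  step 4. node 3  ⊔preds=⊤  new=⊤  old=2  +wl: 1,2
  step 5. node 4  ⊔preds=⊤  new=⊤  old=⊥  +wl: 
  step 6. node 0  ⊔preds=⊤  new=⊤  old=0  +wl: 3,4
  step 7. node 1  ⊔preds=⊤  new=⊤  old=2  +wl: 
  step 8. node 2  ⊔preds=⊤  new=⊤  stable
  step 9. node 3  ⊔preds=⊤  new=⊤  stable
  step 10. node 4  ⊔preds=⊤  new=⊤  stable

Least fixpoint reached:
  node 0: ⊤
  node 1: ⊤
  node 2: ⊤
  node 3: ⊤
  node 4: ⊤

⊤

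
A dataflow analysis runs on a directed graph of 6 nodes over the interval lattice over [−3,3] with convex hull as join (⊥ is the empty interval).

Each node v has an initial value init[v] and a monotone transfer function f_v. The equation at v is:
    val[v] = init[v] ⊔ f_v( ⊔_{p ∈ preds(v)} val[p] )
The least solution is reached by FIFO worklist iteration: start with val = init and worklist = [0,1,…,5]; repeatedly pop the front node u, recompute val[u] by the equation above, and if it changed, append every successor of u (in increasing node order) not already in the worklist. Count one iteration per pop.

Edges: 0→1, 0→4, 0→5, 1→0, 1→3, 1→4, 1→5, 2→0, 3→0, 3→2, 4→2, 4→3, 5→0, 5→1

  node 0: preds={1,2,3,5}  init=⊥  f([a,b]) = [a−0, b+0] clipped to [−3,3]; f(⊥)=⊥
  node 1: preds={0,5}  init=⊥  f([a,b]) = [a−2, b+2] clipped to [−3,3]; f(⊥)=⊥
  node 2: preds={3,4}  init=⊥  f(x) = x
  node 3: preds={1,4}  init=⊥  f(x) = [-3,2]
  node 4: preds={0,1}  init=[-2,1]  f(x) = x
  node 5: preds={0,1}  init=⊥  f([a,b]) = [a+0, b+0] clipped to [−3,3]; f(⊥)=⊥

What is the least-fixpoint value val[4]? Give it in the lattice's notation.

[-3,3]

Worklist (18 pops):
  #1 pop 0: in=⊥ → ⊥ (no change)
  #2 pop 1: in=⊥ → ⊥ (no change)
  #3 pop 2: in=[-2,1] → [-2,1] (was ⊥); enqueue [0]
  #4 pop 3: in=[-2,1] → [-3,2] (was ⊥); enqueue [2]
  #5 pop 4: in=⊥ → [-2,1] (no change)
  #6 pop 5: in=⊥ → ⊥ (no change)
  #7 pop 0: in=[-3,2] → [-3,2] (was ⊥); enqueue [1,4,5]
  #8 pop 2: in=[-3,2] → [-3,2] (was [-2,1]); enqueue [0]
  #9 pop 1: in=[-3,2] → [-3,3] (was ⊥); enqueue [3]
  #10 pop 4: in=[-3,3] → [-3,3] (was [-2,1]); enqueue [2]
  #11 pop 5: in=[-3,3] → [-3,3] (was ⊥); enqueue [1]
  #12 pop 0: in=[-3,3] → [-3,3] (was [-3,2]); enqueue [4,5]
  #13 pop 3: in=[-3,3] → [-3,2] (no change)
  #14 pop 2: in=[-3,3] → [-3,3] (was [-3,2]); enqueue [0]
  #15 pop 1: in=[-3,3] → [-3,3] (no change)
  #16 pop 4: in=[-3,3] → [-3,3] (no change)
  #17 pop 5: in=[-3,3] → [-3,3] (no change)
  #18 pop 0: in=[-3,3] → [-3,3] (no change)

Fixpoint:
  val[0] = [-3,3]
  val[1] = [-3,3]
  val[2] = [-3,3]
  val[3] = [-3,2]
  val[4] = [-3,3]
  val[5] = [-3,3]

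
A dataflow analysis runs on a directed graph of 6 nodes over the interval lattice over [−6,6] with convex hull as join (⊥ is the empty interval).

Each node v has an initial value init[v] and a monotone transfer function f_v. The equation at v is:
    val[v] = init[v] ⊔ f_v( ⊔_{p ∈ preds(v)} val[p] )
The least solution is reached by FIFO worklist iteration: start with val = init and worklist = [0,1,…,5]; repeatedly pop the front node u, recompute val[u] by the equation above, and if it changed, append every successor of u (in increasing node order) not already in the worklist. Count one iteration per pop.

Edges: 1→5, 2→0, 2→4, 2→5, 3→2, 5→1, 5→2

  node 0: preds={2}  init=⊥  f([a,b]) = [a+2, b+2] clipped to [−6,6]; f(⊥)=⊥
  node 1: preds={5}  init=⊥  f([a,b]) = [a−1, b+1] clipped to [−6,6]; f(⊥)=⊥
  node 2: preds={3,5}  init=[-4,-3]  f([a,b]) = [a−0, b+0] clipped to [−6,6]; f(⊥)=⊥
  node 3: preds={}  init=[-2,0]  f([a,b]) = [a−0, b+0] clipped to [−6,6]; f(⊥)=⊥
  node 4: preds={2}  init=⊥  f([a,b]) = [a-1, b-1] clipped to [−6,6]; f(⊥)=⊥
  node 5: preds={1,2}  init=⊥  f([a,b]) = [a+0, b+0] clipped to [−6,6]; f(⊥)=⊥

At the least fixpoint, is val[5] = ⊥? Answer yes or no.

Worklist (40 pops):
  #1 pop 0: in=[-4,-3] → [-2,-1] (was ⊥); enqueue []
  #2 pop 1: in=⊥ → ⊥ (no change)
  #3 pop 2: in=[-2,0] → [-4,0] (was [-4,-3]); enqueue [0]
  #4 pop 3: in=⊥ → [-2,0] (no change)
  #5 pop 4: in=[-4,0] → [-5,-1] (was ⊥); enqueue []
  #6 pop 5: in=[-4,0] → [-4,0] (was ⊥); enqueue [1,2]
  #7 pop 0: in=[-4,0] → [-2,2] (was [-2,-1]); enqueue []
  #8 pop 1: in=[-4,0] → [-5,1] (was ⊥); enqueue [5]
  #9 pop 2: in=[-4,0] → [-4,0] (no change)
  #10 pop 5: in=[-5,1] → [-5,1] (was [-4,0]); enqueue [1,2]
  #11 pop 1: in=[-5,1] → [-6,2] (was [-5,1]); enqueue [5]
  #12 pop 2: in=[-5,1] → [-5,1] (was [-4,0]); enqueue [0,4]
  #13 pop 5: in=[-6,2] → [-6,2] (was [-5,1]); enqueue [1,2]
  #14 pop 0: in=[-5,1] → [-3,3] (was [-2,2]); enqueue []
  #15 pop 4: in=[-5,1] → [-6,0] (was [-5,-1]); enqueue []
  #16 pop 1: in=[-6,2] → [-6,3] (was [-6,2]); enqueue [5]
  #17 pop 2: in=[-6,2] → [-6,2] (was [-5,1]); enqueue [0,4]
  #18 pop 5: in=[-6,3] → [-6,3] (was [-6,2]); enqueue [1,2]
  #19 pop 0: in=[-6,2] → [-4,4] (was [-3,3]); enqueue []
  #20 pop 4: in=[-6,2] → [-6,1] (was [-6,0]); enqueue []
  #21 pop 1: in=[-6,3] → [-6,4] (was [-6,3]); enqueue [5]
  #22 pop 2: in=[-6,3] → [-6,3] (was [-6,2]); enqueue [0,4]
  #23 pop 5: in=[-6,4] → [-6,4] (was [-6,3]); enqueue [1,2]
  #24 pop 0: in=[-6,3] → [-4,5] (was [-4,4]); enqueue []
  #25 pop 4: in=[-6,3] → [-6,2] (was [-6,1]); enqueue []
  #26 pop 1: in=[-6,4] → [-6,5] (was [-6,4]); enqueue [5]
  #27 pop 2: in=[-6,4] → [-6,4] (was [-6,3]); enqueue [0,4]
  #28 pop 5: in=[-6,5] → [-6,5] (was [-6,4]); enqueue [1,2]
  #29 pop 0: in=[-6,4] → [-4,6] (was [-4,5]); enqueue []
  #30 pop 4: in=[-6,4] → [-6,3] (was [-6,2]); enqueue []
  #31 pop 1: in=[-6,5] → [-6,6] (was [-6,5]); enqueue [5]
  #32 pop 2: in=[-6,5] → [-6,5] (was [-6,4]); enqueue [0,4]
  #33 pop 5: in=[-6,6] → [-6,6] (was [-6,5]); enqueue [1,2]
  #34 pop 0: in=[-6,5] → [-4,6] (no change)
  #35 pop 4: in=[-6,5] → [-6,4] (was [-6,3]); enqueue []
  #36 pop 1: in=[-6,6] → [-6,6] (no change)
  #37 pop 2: in=[-6,6] → [-6,6] (was [-6,5]); enqueue [0,4,5]
  #38 pop 0: in=[-6,6] → [-4,6] (no change)
  #39 pop 4: in=[-6,6] → [-6,5] (was [-6,4]); enqueue []
  #40 pop 5: in=[-6,6] → [-6,6] (no change)

Fixpoint:
  val[0] = [-4,6]
  val[1] = [-6,6]
  val[2] = [-6,6]
  val[3] = [-2,0]
  val[4] = [-6,5]
  val[5] = [-6,6]

no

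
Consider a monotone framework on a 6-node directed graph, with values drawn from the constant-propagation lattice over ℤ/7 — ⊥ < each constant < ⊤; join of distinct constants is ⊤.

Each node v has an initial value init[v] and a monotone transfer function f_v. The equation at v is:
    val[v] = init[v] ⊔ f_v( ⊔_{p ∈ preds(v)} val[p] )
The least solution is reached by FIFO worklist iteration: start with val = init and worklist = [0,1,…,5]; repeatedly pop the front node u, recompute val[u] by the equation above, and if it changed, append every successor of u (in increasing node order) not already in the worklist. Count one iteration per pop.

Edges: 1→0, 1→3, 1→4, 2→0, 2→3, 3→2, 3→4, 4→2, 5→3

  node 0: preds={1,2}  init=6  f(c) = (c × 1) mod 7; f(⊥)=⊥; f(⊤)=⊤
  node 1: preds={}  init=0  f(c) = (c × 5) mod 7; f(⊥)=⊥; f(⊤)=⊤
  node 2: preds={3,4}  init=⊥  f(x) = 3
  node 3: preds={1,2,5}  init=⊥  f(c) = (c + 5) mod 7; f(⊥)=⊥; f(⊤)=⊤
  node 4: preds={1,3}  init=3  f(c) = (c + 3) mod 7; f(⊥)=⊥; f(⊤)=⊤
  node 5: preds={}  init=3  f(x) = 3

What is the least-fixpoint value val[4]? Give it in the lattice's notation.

⊤

Trace (8 dequeues):
  [1] u=0 | in 0 | out ⊤ | prev 6 | push {}
  [2] u=1 | in ⊥ | out 0 | ==
  [3] u=2 | in 3 | out 3 | prev ⊥ | push {0}
  [4] u=3 | in ⊤ | out ⊤ | prev ⊥ | push {2}
  [5] u=4 | in ⊤ | out ⊤ | prev 3 | push {}
  [6] u=5 | in ⊥ | out 3 | ==
  [7] u=0 | in ⊤ | out ⊤ | ==
  [8] u=2 | in ⊤ | out 3 | ==

Converged values:
  [0] ⊤
  [1] 0
  [2] 3
  [3] ⊤
  [4] ⊤
  [5] 3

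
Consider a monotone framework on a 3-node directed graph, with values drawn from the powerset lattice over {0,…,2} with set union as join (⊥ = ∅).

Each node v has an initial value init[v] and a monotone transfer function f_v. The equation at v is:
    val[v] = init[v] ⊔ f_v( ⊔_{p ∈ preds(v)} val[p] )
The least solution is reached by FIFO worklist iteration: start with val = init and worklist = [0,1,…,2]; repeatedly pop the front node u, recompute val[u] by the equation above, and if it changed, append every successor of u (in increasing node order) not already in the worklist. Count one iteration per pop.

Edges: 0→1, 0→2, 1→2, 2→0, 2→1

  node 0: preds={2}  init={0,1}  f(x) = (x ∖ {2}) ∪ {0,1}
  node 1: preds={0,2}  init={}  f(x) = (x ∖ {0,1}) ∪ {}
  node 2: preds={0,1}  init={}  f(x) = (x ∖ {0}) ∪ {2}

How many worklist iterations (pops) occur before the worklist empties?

6

Worklist (6 pops):
  #1 pop 0: in={} → {0,1} (no change)
  #2 pop 1: in={0,1} → {} (no change)
  #3 pop 2: in={0,1} → {1,2} (was {}); enqueue [0,1]
  #4 pop 0: in={1,2} → {0,1} (no change)
  #5 pop 1: in={0,1,2} → {2} (was {}); enqueue [2]
  #6 pop 2: in={0,1,2} → {1,2} (no change)

Fixpoint:
  val[0] = {0,1}
  val[1] = {2}
  val[2] = {1,2}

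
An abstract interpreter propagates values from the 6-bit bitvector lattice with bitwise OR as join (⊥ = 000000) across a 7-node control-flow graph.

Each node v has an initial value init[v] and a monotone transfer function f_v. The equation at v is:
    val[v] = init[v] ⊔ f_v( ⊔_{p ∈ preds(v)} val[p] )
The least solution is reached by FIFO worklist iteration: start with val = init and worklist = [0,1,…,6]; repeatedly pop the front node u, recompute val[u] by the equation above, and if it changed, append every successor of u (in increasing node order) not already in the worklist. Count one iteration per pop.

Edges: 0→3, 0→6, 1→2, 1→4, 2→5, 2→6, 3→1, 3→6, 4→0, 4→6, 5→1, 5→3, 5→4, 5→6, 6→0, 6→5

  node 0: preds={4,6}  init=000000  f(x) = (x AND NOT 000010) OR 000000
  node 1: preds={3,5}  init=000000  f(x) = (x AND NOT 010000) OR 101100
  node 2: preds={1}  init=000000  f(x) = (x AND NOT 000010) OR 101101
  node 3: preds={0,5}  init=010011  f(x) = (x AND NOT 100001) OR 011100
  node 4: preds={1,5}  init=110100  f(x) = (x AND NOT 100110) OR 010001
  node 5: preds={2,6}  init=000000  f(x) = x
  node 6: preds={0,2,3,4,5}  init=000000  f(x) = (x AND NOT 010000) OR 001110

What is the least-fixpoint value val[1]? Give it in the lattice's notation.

101111

Worklist (16 pops):
  #1 pop 0: in=110100 → 110100 (was 000000); enqueue []
  #2 pop 1: in=010011 → 101111 (was 000000); enqueue []
  #3 pop 2: in=101111 → 101101 (was 000000); enqueue []
  #4 pop 3: in=110100 → 011111 (was 010011); enqueue [1]
  #5 pop 4: in=101111 → 111101 (was 110100); enqueue [0]
  #6 pop 5: in=101101 → 101101 (was 000000); enqueue [3,4]
  #7 pop 6: in=111111 → 101111 (was 000000); enqueue [5]
  #8 pop 1: in=111111 → 101111 (no change)
  #9 pop 0: in=111111 → 111101 (was 110100); enqueue [6]
  #10 pop 3: in=111101 → 011111 (no change)
  #11 pop 4: in=101111 → 111101 (no change)
  #12 pop 5: in=101111 → 101111 (was 101101); enqueue [1,3,4]
  #13 pop 6: in=111111 → 101111 (no change)
  #14 pop 1: in=111111 → 101111 (no change)
  #15 pop 3: in=111111 → 011111 (no change)
  #16 pop 4: in=101111 → 111101 (no change)

Fixpoint:
  val[0] = 111101
  val[1] = 101111
  val[2] = 101101
  val[3] = 011111
  val[4] = 111101
  val[5] = 101111
  val[6] = 101111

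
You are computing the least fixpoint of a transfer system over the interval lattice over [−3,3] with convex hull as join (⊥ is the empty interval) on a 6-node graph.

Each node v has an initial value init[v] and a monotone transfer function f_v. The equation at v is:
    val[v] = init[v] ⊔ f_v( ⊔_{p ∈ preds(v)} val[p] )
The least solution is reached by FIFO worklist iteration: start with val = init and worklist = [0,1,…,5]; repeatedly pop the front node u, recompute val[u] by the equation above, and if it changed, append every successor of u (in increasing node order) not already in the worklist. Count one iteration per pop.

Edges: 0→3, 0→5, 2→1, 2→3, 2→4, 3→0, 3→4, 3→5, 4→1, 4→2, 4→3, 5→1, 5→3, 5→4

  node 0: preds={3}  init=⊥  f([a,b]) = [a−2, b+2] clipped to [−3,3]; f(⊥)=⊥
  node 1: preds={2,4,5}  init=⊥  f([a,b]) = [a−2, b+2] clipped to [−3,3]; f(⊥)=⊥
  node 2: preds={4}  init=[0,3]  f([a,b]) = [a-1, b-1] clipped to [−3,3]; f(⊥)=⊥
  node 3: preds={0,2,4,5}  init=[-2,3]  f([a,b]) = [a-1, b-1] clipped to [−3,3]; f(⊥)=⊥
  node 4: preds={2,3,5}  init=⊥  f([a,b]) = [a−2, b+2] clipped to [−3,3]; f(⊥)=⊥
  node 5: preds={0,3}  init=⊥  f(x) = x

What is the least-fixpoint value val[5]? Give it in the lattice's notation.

[-3,3]

Iteration log — 12 steps:
  step 1. node 0  ⊔preds=[-2,3]  new=[-3,3]  old=⊥  +wl: 
  step 2. node 1  ⊔preds=[0,3]  new=[-2,3]  old=⊥  +wl: 
  step 3. node 2  ⊔preds=⊥  new=[0,3]  stable
  step 4. node 3  ⊔preds=[-3,3]  new=[-3,3]  old=[-2,3]  +wl: 0
  step 5. node 4  ⊔preds=[-3,3]  new=[-3,3]  old=⊥  +wl: 1,2,3
  step 6. node 5  ⊔preds=[-3,3]  new=[-3,3]  old=⊥  +wl: 4
  step 7. node 0  ⊔preds=[-3,3]  new=[-3,3]  stable
  step 8. node 1  ⊔preds=[-3,3]  new=[-3,3]  old=[-2,3]  +wl: 
  step 9. node 2  ⊔preds=[-3,3]  new=[-3,3]  old=[0,3]  +wl: 1
  step 10. node 3  ⊔preds=[-3,3]  new=[-3,3]  stable
  step 11. node 4  ⊔preds=[-3,3]  new=[-3,3]  stable
  step 12. node 1  ⊔preds=[-3,3]  new=[-3,3]  stable

Least fixpoint reached:
  node 0: [-3,3]
  node 1: [-3,3]
  node 2: [-3,3]
  node 3: [-3,3]
  node 4: [-3,3]
  node 5: [-3,3]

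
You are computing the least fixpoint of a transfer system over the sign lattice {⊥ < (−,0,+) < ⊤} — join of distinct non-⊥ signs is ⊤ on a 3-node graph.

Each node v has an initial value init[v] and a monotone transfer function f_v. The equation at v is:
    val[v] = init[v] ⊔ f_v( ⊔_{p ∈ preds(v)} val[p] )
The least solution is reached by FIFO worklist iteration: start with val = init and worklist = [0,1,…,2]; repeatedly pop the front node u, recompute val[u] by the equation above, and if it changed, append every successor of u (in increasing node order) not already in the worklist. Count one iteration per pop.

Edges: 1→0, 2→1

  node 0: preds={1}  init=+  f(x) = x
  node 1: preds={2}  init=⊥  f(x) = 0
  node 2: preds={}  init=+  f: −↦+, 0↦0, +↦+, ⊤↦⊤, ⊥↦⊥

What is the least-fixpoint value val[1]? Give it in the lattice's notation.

0

Worklist (4 pops):
  #1 pop 0: in=⊥ → + (no change)
  #2 pop 1: in=+ → 0 (was ⊥); enqueue [0]
  #3 pop 2: in=⊥ → + (no change)
  #4 pop 0: in=0 → ⊤ (was +); enqueue []

Fixpoint:
  val[0] = ⊤
  val[1] = 0
  val[2] = +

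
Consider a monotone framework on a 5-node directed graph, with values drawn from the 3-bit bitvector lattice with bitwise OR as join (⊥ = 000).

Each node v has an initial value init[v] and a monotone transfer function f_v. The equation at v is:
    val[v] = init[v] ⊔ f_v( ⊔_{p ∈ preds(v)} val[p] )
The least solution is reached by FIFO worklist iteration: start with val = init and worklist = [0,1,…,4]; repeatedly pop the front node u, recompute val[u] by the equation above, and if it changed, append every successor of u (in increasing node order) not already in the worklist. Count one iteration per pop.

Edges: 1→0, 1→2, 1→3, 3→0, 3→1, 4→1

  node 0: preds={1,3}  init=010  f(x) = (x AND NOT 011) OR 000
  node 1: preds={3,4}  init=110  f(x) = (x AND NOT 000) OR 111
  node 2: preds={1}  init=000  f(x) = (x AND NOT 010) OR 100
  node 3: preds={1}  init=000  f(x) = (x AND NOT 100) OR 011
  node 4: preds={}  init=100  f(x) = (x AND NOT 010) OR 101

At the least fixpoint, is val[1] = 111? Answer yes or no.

Worklist (7 pops):
  #1 pop 0: in=110 → 110 (was 010); enqueue []
  #2 pop 1: in=100 → 111 (was 110); enqueue [0]
  #3 pop 2: in=111 → 101 (was 000); enqueue []
  #4 pop 3: in=111 → 011 (was 000); enqueue [1]
  #5 pop 4: in=000 → 101 (was 100); enqueue []
  #6 pop 0: in=111 → 110 (no change)
  #7 pop 1: in=111 → 111 (no change)

Fixpoint:
  val[0] = 110
  val[1] = 111
  val[2] = 101
  val[3] = 011
  val[4] = 101

yes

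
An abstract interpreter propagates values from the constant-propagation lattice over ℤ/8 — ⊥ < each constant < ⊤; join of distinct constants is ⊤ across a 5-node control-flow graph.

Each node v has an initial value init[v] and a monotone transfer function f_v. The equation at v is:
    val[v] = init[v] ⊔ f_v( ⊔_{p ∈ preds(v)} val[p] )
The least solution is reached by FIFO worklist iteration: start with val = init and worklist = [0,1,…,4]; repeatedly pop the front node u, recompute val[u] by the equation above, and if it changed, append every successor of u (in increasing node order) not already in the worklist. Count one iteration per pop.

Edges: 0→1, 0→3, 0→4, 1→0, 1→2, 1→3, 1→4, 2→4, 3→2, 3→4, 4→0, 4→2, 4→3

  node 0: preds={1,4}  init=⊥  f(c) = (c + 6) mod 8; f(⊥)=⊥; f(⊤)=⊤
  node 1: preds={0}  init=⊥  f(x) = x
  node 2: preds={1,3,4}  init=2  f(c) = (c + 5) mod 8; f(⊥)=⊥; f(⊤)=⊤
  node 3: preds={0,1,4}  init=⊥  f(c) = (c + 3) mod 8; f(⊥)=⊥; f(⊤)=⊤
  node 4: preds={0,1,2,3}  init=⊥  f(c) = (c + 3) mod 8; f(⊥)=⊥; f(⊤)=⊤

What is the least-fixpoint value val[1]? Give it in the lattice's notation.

⊤

Trace (19 dequeues):
  [1] u=0 | in ⊥ | out ⊥ | ==
  [2] u=1 | in ⊥ | out ⊥ | ==
  [3] u=2 | in ⊥ | out 2 | ==
  [4] u=3 | in ⊥ | out ⊥ | ==
  [5] u=4 | in 2 | out 5 | prev ⊥ | push {0,2,3}
  [6] u=0 | in 5 | out 3 | prev ⊥ | push {1,4}
  [7] u=2 | in 5 | out 2 | ==
  [8] u=3 | in ⊤ | out ⊤ | prev ⊥ | push {2}
  [9] u=1 | in 3 | out 3 | prev ⊥ | push {0,3}
  [10] u=4 | in ⊤ | out ⊤ | prev 5 | push {}
  [11] u=2 | in ⊤ | out ⊤ | prev 2 | push {4}
  [12] u=0 | in ⊤ | out ⊤ | prev 3 | push {1}
  [13] u=3 | in ⊤ | out ⊤ | ==
  [14] u=4 | in ⊤ | out ⊤ | ==
  [15] u=1 | in ⊤ | out ⊤ | prev 3 | push {0,2,3,4}
  [16] u=0 | in ⊤ | out ⊤ | ==
  [17] u=2 | in ⊤ | out ⊤ | ==
  [18] u=3 | in ⊤ | out ⊤ | ==
  [19] u=4 | in ⊤ | out ⊤ | ==

Converged values:
  [0] ⊤
  [1] ⊤
  [2] ⊤
  [3] ⊤
  [4] ⊤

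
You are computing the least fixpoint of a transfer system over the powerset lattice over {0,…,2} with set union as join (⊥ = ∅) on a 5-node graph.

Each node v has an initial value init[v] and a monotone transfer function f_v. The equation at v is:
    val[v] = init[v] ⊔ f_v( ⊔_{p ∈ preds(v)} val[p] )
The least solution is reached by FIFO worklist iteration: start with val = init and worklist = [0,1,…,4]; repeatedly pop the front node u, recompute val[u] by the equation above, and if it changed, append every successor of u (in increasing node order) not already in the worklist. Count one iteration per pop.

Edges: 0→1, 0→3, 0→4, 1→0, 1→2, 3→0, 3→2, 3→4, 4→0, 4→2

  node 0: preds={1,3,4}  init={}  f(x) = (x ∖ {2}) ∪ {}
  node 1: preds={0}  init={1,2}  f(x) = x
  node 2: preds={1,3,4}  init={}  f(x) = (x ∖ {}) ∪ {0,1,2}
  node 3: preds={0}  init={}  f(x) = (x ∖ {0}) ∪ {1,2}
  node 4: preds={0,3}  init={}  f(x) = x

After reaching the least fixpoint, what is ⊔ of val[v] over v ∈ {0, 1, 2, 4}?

Iteration log — 7 steps:
  step 1. node 0  ⊔preds={1,2}  new={1}  old={}  +wl: 
  step 2. node 1  ⊔preds={1}  new={1,2}  stable
  step 3. node 2  ⊔preds={1,2}  new={0,1,2}  old={}  +wl: 
  step 4. node 3  ⊔preds={1}  new={1,2}  old={}  +wl: 0,2
  step 5. node 4  ⊔preds={1,2}  new={1,2}  old={}  +wl: 
  step 6. node 0  ⊔preds={1,2}  new={1}  stable
  step 7. node 2  ⊔preds={1,2}  new={0,1,2}  stable

Least fixpoint reached:
  node 0: {1}
  node 1: {1,2}
  node 2: {0,1,2}
  node 3: {1,2}
  node 4: {1,2}

{0,1,2}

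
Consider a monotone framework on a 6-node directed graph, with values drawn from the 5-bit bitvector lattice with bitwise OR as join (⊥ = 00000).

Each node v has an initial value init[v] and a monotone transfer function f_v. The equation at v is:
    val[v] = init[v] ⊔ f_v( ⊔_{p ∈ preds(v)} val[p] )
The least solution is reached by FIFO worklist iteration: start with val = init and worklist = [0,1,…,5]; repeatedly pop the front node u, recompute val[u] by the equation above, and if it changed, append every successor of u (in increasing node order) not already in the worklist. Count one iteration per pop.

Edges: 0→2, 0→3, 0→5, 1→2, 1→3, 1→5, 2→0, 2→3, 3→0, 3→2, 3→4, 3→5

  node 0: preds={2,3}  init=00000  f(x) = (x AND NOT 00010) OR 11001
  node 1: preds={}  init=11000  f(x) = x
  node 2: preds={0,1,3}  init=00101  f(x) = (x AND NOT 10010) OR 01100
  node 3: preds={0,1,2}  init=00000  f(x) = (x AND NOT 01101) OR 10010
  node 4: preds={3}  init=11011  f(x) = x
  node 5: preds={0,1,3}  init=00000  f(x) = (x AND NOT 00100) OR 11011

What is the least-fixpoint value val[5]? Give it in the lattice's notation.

Trace (8 dequeues):
  [1] u=0 | in 00101 | out 11101 | prev 00000 | push {}
  [2] u=1 | in 00000 | out 11000 | ==
  [3] u=2 | in 11101 | out 01101 | prev 00101 | push {0}
  [4] u=3 | in 11101 | out 10010 | prev 00000 | push {2}
  [5] u=4 | in 10010 | out 11011 | ==
  [6] u=5 | in 11111 | out 11011 | prev 00000 | push {}
  [7] u=0 | in 11111 | out 11101 | ==
  [8] u=2 | in 11111 | out 01101 | ==

Converged values:
  [0] 11101
  [1] 11000
  [2] 01101
  [3] 10010
  [4] 11011
  [5] 11011

11011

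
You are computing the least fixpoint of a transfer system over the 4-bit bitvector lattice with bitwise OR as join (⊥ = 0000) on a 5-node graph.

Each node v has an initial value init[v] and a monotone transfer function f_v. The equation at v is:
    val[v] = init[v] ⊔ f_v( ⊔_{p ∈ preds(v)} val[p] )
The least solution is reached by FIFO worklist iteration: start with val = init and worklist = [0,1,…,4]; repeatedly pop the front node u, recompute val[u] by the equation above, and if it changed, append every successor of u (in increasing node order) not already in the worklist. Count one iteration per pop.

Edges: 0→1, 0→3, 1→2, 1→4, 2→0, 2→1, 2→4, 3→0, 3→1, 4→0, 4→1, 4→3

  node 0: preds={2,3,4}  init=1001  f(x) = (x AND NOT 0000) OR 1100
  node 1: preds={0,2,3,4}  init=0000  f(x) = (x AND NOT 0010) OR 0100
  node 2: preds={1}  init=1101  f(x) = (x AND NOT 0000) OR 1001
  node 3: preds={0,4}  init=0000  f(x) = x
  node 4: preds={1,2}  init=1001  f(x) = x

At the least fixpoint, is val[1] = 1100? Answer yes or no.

no

Worklist (8 pops):
  #1 pop 0: in=1101 → 1101 (was 1001); enqueue []
  #2 pop 1: in=1101 → 1101 (was 0000); enqueue []
  #3 pop 2: in=1101 → 1101 (no change)
  #4 pop 3: in=1101 → 1101 (was 0000); enqueue [0,1]
  #5 pop 4: in=1101 → 1101 (was 1001); enqueue [3]
  #6 pop 0: in=1101 → 1101 (no change)
  #7 pop 1: in=1101 → 1101 (no change)
  #8 pop 3: in=1101 → 1101 (no change)

Fixpoint:
  val[0] = 1101
  val[1] = 1101
  val[2] = 1101
  val[3] = 1101
  val[4] = 1101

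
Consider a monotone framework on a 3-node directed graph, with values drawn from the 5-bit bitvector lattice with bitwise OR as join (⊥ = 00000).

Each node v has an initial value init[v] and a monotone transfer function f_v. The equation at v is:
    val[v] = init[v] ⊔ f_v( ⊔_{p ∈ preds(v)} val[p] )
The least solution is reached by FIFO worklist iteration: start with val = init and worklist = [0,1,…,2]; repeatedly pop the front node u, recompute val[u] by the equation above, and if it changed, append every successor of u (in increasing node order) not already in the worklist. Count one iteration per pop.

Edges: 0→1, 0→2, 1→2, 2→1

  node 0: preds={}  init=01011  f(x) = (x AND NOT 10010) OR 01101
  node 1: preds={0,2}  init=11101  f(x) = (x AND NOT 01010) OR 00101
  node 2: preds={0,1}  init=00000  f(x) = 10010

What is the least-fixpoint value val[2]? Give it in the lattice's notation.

Worklist (4 pops):
  #1 pop 0: in=00000 → 01111 (was 01011); enqueue []
  #2 pop 1: in=01111 → 11101 (no change)
  #3 pop 2: in=11111 → 10010 (was 00000); enqueue [1]
  #4 pop 1: in=11111 → 11101 (no change)

Fixpoint:
  val[0] = 01111
  val[1] = 11101
  val[2] = 10010

10010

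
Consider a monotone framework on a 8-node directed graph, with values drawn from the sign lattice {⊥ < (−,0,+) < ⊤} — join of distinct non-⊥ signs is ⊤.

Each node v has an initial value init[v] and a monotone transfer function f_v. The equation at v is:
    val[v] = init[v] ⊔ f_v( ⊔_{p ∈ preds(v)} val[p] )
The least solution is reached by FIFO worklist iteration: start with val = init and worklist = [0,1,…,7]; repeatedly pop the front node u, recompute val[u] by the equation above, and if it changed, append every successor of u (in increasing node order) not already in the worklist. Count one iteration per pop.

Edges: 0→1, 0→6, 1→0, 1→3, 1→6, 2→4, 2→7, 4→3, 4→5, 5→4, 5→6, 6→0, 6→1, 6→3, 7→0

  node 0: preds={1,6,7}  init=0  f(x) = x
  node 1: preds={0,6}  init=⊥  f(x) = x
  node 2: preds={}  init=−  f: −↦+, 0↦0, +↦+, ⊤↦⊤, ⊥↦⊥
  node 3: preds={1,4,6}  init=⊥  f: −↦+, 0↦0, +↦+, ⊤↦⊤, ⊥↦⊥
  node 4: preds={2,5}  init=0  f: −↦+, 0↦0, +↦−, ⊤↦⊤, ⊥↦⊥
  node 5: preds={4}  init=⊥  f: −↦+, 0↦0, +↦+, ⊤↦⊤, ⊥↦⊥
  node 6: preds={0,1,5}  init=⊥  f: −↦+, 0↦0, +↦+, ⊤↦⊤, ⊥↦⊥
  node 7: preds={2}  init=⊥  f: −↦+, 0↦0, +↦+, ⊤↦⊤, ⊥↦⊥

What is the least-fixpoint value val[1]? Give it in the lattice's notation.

⊤

Iteration log — 15 steps:
  step 1. node 0  ⊔preds=⊥  new=0  stable
  step 2. node 1  ⊔preds=0  new=0  old=⊥  +wl: 0
  step 3. node 2  ⊔preds=⊥  new=−  stable
  step 4. node 3  ⊔preds=0  new=0  old=⊥  +wl: 
  step 5. node 4  ⊔preds=−  new=⊤  old=0  +wl: 3
  step 6. node 5  ⊔preds=⊤  new=⊤  old=⊥  +wl: 4
  step 7. node 6  ⊔preds=⊤  new=⊤  old=⊥  +wl: 1
  step 8. node 7  ⊔preds=−  new=+  old=⊥  +wl: 
  step 9. node 0  ⊔preds=⊤  new=⊤  old=0  +wl: 6
  step 10. node 3  ⊔preds=⊤  new=⊤  old=0  +wl: 
  step 11. node 4  ⊔preds=⊤  new=⊤  stable
  step 12. node 1  ⊔preds=⊤  new=⊤  old=0  +wl: 0,3
  step 13. node 6  ⊔preds=⊤  new=⊤  stable
  step 14. node 0  ⊔preds=⊤  new=⊤  stable
  step 15. node 3  ⊔preds=⊤  new=⊤  stable

Least fixpoint reached:
  node 0: ⊤
  node 1: ⊤
  node 2: −
  node 3: ⊤
  node 4: ⊤
  node 5: ⊤
  node 6: ⊤
  node 7: +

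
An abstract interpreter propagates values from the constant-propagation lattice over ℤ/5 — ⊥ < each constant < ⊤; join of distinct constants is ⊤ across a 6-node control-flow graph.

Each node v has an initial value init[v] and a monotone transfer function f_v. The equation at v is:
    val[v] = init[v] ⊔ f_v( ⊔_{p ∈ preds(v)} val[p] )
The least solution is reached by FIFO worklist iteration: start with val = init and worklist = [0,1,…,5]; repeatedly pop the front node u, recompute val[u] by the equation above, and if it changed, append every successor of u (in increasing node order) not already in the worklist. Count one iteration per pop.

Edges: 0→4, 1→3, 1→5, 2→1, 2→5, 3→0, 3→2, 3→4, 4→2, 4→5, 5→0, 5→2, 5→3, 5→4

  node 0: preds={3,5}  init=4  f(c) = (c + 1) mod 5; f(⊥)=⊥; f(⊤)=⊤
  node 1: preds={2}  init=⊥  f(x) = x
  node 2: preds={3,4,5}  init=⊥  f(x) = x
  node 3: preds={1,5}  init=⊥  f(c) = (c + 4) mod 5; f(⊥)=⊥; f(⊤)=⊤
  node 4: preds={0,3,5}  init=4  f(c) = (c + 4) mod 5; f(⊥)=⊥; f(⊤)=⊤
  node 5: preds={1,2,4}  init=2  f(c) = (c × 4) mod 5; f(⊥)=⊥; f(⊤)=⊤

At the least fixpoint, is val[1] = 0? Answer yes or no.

Worklist (14 pops):
  #1 pop 0: in=2 → ⊤ (was 4); enqueue []
  #2 pop 1: in=⊥ → ⊥ (no change)
  #3 pop 2: in=⊤ → ⊤ (was ⊥); enqueue [1]
  #4 pop 3: in=2 → 1 (was ⊥); enqueue [0,2]
  #5 pop 4: in=⊤ → ⊤ (was 4); enqueue []
  #6 pop 5: in=⊤ → ⊤ (was 2); enqueue [3,4]
  #7 pop 1: in=⊤ → ⊤ (was ⊥); enqueue [5]
  #8 pop 0: in=⊤ → ⊤ (no change)
  #9 pop 2: in=⊤ → ⊤ (no change)
  #10 pop 3: in=⊤ → ⊤ (was 1); enqueue [0,2]
  #11 pop 4: in=⊤ → ⊤ (no change)
  #12 pop 5: in=⊤ → ⊤ (no change)
  #13 pop 0: in=⊤ → ⊤ (no change)
  #14 pop 2: in=⊤ → ⊤ (no change)

Fixpoint:
  val[0] = ⊤
  val[1] = ⊤
  val[2] = ⊤
  val[3] = ⊤
  val[4] = ⊤
  val[5] = ⊤

no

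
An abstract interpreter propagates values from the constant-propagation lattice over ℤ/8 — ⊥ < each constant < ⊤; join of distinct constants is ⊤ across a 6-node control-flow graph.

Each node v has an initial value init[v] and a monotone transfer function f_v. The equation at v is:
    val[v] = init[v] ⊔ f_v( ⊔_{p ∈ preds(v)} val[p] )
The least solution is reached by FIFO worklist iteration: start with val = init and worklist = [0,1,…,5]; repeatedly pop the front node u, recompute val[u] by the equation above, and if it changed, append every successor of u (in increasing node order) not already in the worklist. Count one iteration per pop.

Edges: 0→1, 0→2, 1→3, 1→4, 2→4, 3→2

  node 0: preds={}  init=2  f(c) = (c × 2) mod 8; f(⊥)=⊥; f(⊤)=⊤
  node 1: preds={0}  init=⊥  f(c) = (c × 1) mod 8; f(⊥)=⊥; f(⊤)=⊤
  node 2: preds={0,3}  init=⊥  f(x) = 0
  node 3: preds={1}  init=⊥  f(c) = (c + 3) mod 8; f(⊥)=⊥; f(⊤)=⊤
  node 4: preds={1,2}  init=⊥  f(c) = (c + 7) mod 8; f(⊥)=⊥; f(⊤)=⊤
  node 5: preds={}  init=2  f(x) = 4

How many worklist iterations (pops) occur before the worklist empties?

Worklist (7 pops):
  #1 pop 0: in=⊥ → 2 (no change)
  #2 pop 1: in=2 → 2 (was ⊥); enqueue []
  #3 pop 2: in=2 → 0 (was ⊥); enqueue []
  #4 pop 3: in=2 → 5 (was ⊥); enqueue [2]
  #5 pop 4: in=⊤ → ⊤ (was ⊥); enqueue []
  #6 pop 5: in=⊥ → ⊤ (was 2); enqueue []
  #7 pop 2: in=⊤ → 0 (no change)

Fixpoint:
  val[0] = 2
  val[1] = 2
  val[2] = 0
  val[3] = 5
  val[4] = ⊤
  val[5] = ⊤

7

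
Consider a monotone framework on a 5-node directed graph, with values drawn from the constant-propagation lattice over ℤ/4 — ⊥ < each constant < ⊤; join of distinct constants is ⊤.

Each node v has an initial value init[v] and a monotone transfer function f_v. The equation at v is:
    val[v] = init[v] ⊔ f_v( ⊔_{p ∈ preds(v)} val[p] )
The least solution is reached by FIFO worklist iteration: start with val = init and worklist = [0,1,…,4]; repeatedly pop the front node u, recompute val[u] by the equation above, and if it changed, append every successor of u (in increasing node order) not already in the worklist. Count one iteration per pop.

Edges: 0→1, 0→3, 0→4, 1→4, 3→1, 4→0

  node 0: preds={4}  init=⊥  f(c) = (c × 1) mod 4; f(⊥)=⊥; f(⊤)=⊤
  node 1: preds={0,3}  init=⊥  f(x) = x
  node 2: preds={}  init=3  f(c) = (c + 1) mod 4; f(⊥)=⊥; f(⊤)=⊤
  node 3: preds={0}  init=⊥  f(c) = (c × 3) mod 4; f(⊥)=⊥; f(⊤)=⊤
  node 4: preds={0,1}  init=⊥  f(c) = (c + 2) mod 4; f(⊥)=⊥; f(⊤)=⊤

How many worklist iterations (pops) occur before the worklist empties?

5

Trace (5 dequeues):
  [1] u=0 | in ⊥ | out ⊥ | ==
  [2] u=1 | in ⊥ | out ⊥ | ==
  [3] u=2 | in ⊥ | out 3 | ==
  [4] u=3 | in ⊥ | out ⊥ | ==
  [5] u=4 | in ⊥ | out ⊥ | ==

Converged values:
  [0] ⊥
  [1] ⊥
  [2] 3
  [3] ⊥
  [4] ⊥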